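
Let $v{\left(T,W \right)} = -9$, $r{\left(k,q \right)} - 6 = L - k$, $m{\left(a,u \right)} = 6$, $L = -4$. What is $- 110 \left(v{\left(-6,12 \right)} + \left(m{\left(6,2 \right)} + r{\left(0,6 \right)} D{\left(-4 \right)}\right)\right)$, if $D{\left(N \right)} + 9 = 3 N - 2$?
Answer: $5390$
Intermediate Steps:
$D{\left(N \right)} = -11 + 3 N$ ($D{\left(N \right)} = -9 + \left(3 N - 2\right) = -9 + \left(-2 + 3 N\right) = -11 + 3 N$)
$r{\left(k,q \right)} = 2 - k$ ($r{\left(k,q \right)} = 6 - \left(4 + k\right) = 2 - k$)
$- 110 \left(v{\left(-6,12 \right)} + \left(m{\left(6,2 \right)} + r{\left(0,6 \right)} D{\left(-4 \right)}\right)\right) = - 110 \left(-9 + \left(6 + \left(2 - 0\right) \left(-11 + 3 \left(-4\right)\right)\right)\right) = - 110 \left(-9 + \left(6 + \left(2 + 0\right) \left(-11 - 12\right)\right)\right) = - 110 \left(-9 + \left(6 + 2 \left(-23\right)\right)\right) = - 110 \left(-9 + \left(6 - 46\right)\right) = - 110 \left(-9 - 40\right) = \left(-110\right) \left(-49\right) = 5390$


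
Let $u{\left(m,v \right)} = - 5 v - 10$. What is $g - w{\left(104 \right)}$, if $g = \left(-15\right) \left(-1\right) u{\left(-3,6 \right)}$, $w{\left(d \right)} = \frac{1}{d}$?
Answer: $- \frac{62401}{104} \approx -600.01$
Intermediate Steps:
$u{\left(m,v \right)} = -10 - 5 v$
$g = -600$ ($g = \left(-15\right) \left(-1\right) \left(-10 - 30\right) = 15 \left(-10 - 30\right) = 15 \left(-40\right) = -600$)
$g - w{\left(104 \right)} = -600 - \frac{1}{104} = - \frac{62401}{104}$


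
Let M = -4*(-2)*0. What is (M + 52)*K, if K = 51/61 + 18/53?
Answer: 197652/3233 ≈ 61.136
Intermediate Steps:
M = 0 (M = 8*0 = 0)
K = 3801/3233 (K = 51*(1/61) + 18*(1/53) = 51/61 + 18/53 = 3801/3233 ≈ 1.1757)
(M + 52)*K = (0 + 52)*(3801/3233) = 52*(3801/3233) = 197652/3233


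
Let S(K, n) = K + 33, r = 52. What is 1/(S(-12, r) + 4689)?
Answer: 1/4710 ≈ 0.00021231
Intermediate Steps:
S(K, n) = 33 + K
1/(S(-12, r) + 4689) = 1/((33 - 12) + 4689) = 1/(21 + 4689) = 1/4710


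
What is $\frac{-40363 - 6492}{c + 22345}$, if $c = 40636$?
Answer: $- \frac{46855}{62981} \approx -0.74395$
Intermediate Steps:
$\frac{-40363 - 6492}{c + 22345} = \frac{-40363 - 6492}{40636 + 22345} = - \frac{46855}{62981}$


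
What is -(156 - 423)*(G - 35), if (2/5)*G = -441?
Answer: -607425/2 ≈ -3.0371e+5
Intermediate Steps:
G = -2205/2 (G = (5/2)*(-441) = -2205/2 ≈ -1102.5)
-(156 - 423)*(G - 35) = -(156 - 423)*(-2205/2 - 35) = -(-267)*(-2275)/2 = -1*607425/2 = -607425/2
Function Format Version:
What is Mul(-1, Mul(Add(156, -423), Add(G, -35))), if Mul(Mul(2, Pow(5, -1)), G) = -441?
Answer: Rational(-607425, 2) ≈ -3.0371e+5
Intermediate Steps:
G = Rational(-2205, 2) (G = Mul(Rational(5, 2), -441) = Rational(-2205, 2) ≈ -1102.5)
Mul(-1, Mul(Add(156, -423), Add(G, -35))) = Mul(-1, Mul(Add(156, -423), Add(Rational(-2205, 2), -35))) = Mul(-1, Mul(-267, Rational(-2275, 2))) = Mul(-1, Rational(607425, 2)) = Rational(-607425, 2)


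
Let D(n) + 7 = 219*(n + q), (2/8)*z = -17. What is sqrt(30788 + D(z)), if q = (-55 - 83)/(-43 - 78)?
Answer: sqrt(1952791)/11 ≈ 127.04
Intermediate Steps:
z = -68 (z = 4*(-17) = -68)
q = 138/121 (q = -138/(-121) = -138*(-1/121) = 138/121 ≈ 1.1405)
D(n) = 29375/121 + 219*n (D(n) = -7 + 219*(n + 138/121) = -7 + 219*(138/121 + n) = -7 + (30222/121 + 219*n) = 29375/121 + 219*n)
sqrt(30788 + D(z)) = sqrt(30788 + (29375/121 + 219*(-68))) = sqrt(30788 + (29375/121 - 14892)) = sqrt(30788 - 1772557/121) = sqrt(1952791/121) = sqrt(1952791)/11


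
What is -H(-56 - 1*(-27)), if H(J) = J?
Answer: 29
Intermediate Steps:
-H(-56 - 1*(-27)) = -(-56 - 1*(-27)) = -(-56 + 27) = -1*(-29) = 29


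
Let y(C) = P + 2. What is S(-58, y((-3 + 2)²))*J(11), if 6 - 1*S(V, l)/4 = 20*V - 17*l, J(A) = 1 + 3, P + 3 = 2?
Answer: 18928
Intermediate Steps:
P = -1 (P = -3 + 2 = -1)
y(C) = 1 (y(C) = -1 + 2 = 1)
J(A) = 4
S(V, l) = 24 - 80*V + 68*l (S(V, l) = 24 - 4*(20*V - 17*l) = 24 - 4*(-17*l + 20*V) = 24 + (-80*V + 68*l) = 24 - 80*V + 68*l)
S(-58, y((-3 + 2)²))*J(11) = (24 - 80*(-58) + 68*1)*4 = (24 + 4640 + 68)*4 = 4732*4 = 18928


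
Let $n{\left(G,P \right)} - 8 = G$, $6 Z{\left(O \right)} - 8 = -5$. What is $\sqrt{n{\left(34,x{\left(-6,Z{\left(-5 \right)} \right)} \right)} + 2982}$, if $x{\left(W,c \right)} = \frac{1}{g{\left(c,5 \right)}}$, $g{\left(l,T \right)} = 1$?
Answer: $12 \sqrt{21} \approx 54.991$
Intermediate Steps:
$Z{\left(O \right)} = \frac{1}{2}$ ($Z{\left(O \right)} = \frac{4}{3} + \frac{1}{6} \left(-5\right) = \frac{4}{3} - \frac{5}{6} = \frac{1}{2}$)
$x{\left(W,c \right)} = 1$ ($x{\left(W,c \right)} = 1^{-1} = 1$)
$n{\left(G,P \right)} = 8 + G$
$\sqrt{n{\left(34,x{\left(-6,Z{\left(-5 \right)} \right)} \right)} + 2982} = \sqrt{\left(8 + 34\right) + 2982} = \sqrt{42 + 2982} = \sqrt{3024} = 12 \sqrt{21}$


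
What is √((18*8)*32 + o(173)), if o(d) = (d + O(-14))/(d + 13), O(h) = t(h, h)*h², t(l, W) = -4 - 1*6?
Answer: √159085986/186 ≈ 67.811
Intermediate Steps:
t(l, W) = -10 (t(l, W) = -4 - 6 = -10)
O(h) = -10*h²
o(d) = (-1960 + d)/(13 + d) (o(d) = (d - 10*(-14)²)/(d + 13) = (d - 10*196)/(13 + d) = (d - 1960)/(13 + d) = (-1960 + d)/(13 + d))
√((18*8)*32 + o(173)) = √((18*8)*32 + (-1960 + 173)/(13 + 173)) = √(144*32 - 1787/186) = √(4608 + (1/186)*(-1787)) = √(4608 - 1787/186) = √(855301/186) = √159085986/186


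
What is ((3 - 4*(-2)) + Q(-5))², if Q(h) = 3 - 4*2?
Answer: 36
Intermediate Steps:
Q(h) = -5 (Q(h) = 3 - 8 = -5)
((3 - 4*(-2)) + Q(-5))² = ((3 - 4*(-2)) - 5)² = ((3 + 8) - 5)² = (11 - 5)² = 6² = 36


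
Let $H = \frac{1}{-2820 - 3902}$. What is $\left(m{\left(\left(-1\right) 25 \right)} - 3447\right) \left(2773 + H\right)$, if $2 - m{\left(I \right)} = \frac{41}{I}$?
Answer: $- \frac{160461479882}{16805} \approx -9.5484 \cdot 10^{6}$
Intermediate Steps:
$H = - \frac{1}{6722}$ ($H = \frac{1}{-6722} = - \frac{1}{6722} \approx -0.00014877$)
$m{\left(I \right)} = 2 - \frac{41}{I}$
$\left(m{\left(\left(-1\right) 25 \right)} - 3447\right) \left(2773 + H\right) = \left(\left(2 - \frac{41}{\left(-1\right) 25}\right) - 3447\right) \left(2773 - \frac{1}{6722}\right) = \left(\left(2 - \frac{41}{-25}\right) - 3447\right) \frac{18640105}{6722} = \left(\left(2 - - \frac{41}{25}\right) - 3447\right) \frac{18640105}{6722} = \left(\left(2 + \frac{41}{25}\right) - 3447\right) \frac{18640105}{6722} = \left(\frac{91}{25} - 3447\right) \frac{18640105}{6722} = \left(- \frac{86084}{25}\right) \frac{18640105}{6722} = - \frac{160461479882}{16805}$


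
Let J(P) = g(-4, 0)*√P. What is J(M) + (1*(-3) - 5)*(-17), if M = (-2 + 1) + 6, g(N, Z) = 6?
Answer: 136 + 6*√5 ≈ 149.42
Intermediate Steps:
M = 5 (M = -1 + 6 = 5)
J(P) = 6*√P
J(M) + (1*(-3) - 5)*(-17) = 6*√5 + (1*(-3) - 5)*(-17) = 6*√5 + (-3 - 5)*(-17) = 6*√5 - 8*(-17) = 6*√5 + 136 = 136 + 6*√5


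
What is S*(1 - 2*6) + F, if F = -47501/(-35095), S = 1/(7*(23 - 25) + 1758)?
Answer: 82455699/61205680 ≈ 1.3472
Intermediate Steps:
S = 1/1744 (S = 1/(7*(-2) + 1758) = 1/(-14 + 1758) = 1/1744 ≈ 0.00057339)
F = 47501/35095 (F = -47501*(-1/35095) = 47501/35095 ≈ 1.3535)
S*(1 - 2*6) + F = (1 - 2*6)/1744 + 47501/35095 = (1 - 12)/1744 + 47501/35095 = (1/1744)*(-11) + 47501/35095 = -11/1744 + 47501/35095 = 82455699/61205680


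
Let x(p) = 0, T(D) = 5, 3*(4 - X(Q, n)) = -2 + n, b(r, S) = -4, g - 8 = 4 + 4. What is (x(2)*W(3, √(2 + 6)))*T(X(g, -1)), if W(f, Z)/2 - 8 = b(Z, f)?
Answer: 0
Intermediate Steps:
g = 16 (g = 8 + (4 + 4) = 8 + 8 = 16)
X(Q, n) = 14/3 - n/3 (X(Q, n) = 4 - (-2 + n)/3 = 4 + (⅔ - n/3) = 14/3 - n/3)
W(f, Z) = 8 (W(f, Z) = 16 + 2*(-4) = 16 - 8 = 8)
(x(2)*W(3, √(2 + 6)))*T(X(g, -1)) = (0*8)*5 = 0*5 = 0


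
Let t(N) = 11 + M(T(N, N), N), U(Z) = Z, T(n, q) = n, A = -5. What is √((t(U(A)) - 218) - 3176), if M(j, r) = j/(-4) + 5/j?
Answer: I*√13531/2 ≈ 58.161*I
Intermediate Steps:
M(j, r) = 5/j - j/4 (M(j, r) = j*(-¼) + 5/j = -j/4 + 5/j = 5/j - j/4)
t(N) = 11 + 5/N - N/4 (t(N) = 11 + (5/N - N/4) = 11 + 5/N - N/4)
√((t(U(A)) - 218) - 3176) = √(((11 + 5/(-5) - ¼*(-5)) - 218) - 3176) = √(((11 + 5*(-⅕) + 5/4) - 218) - 3176) = √(((11 - 1 + 5/4) - 218) - 3176) = √((45/4 - 218) - 3176) = √(-827/4 - 3176) = √(-13531/4) = I*√13531/2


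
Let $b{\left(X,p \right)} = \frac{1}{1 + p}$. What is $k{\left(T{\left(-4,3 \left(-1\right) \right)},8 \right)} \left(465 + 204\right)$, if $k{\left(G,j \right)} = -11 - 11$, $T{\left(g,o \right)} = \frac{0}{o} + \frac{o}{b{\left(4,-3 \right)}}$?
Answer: $-14718$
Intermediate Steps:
$T{\left(g,o \right)} = - 2 o$ ($T{\left(g,o \right)} = \frac{0}{o} + \frac{o}{\frac{1}{1 - 3}} = 0 + \frac{o}{\frac{1}{-2}} = 0 + \frac{o}{- \frac{1}{2}} = 0 + o \left(-2\right) = 0 - 2 o = - 2 o$)
$k{\left(G,j \right)} = -22$
$k{\left(T{\left(-4,3 \left(-1\right) \right)},8 \right)} \left(465 + 204\right) = - 22 \left(465 + 204\right) = \left(-22\right) 669 = -14718$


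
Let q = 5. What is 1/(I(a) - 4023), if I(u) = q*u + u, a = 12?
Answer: -1/3951 ≈ -0.00025310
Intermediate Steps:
I(u) = 6*u (I(u) = 5*u + u = 6*u)
1/(I(a) - 4023) = 1/(6*12 - 4023) = 1/(72 - 4023) = 1/(-3951) = -1/3951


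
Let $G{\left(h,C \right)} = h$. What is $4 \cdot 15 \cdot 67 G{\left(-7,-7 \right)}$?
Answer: $-28140$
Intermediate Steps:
$4 \cdot 15 \cdot 67 G{\left(-7,-7 \right)} = 4 \cdot 15 \cdot 67 \left(-7\right) = 60 \cdot 67 \left(-7\right) = 4020 \left(-7\right) = -28140$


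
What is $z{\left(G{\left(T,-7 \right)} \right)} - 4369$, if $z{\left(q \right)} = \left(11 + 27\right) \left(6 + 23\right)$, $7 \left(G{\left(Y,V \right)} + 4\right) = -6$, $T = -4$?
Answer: $-3267$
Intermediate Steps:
$G{\left(Y,V \right)} = - \frac{34}{7}$ ($G{\left(Y,V \right)} = -4 + \frac{1}{7} \left(-6\right) = -4 - \frac{6}{7} = - \frac{34}{7}$)
$z{\left(q \right)} = 1102$ ($z{\left(q \right)} = 38 \cdot 29 = 1102$)
$z{\left(G{\left(T,-7 \right)} \right)} - 4369 = 1102 - 4369 = -3267$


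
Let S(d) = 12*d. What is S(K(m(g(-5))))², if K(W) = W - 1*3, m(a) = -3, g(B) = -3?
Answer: 5184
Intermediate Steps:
K(W) = -3 + W (K(W) = W - 3 = -3 + W)
S(K(m(g(-5))))² = (12*(-3 - 3))² = (12*(-6))² = (-72)² = 5184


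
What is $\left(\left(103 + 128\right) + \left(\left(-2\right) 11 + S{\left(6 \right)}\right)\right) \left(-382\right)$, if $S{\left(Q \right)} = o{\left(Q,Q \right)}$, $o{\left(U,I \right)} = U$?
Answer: $-82130$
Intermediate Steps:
$S{\left(Q \right)} = Q$
$\left(\left(103 + 128\right) + \left(\left(-2\right) 11 + S{\left(6 \right)}\right)\right) \left(-382\right) = \left(\left(103 + 128\right) + \left(\left(-2\right) 11 + 6\right)\right) \left(-382\right) = \left(231 + \left(-22 + 6\right)\right) \left(-382\right) = \left(231 - 16\right) \left(-382\right) = 215 \left(-382\right) = -82130$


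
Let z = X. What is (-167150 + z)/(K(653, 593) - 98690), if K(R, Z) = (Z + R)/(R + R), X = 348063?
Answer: -118136189/64443947 ≈ -1.8332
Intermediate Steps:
K(R, Z) = (R + Z)/(2*R) (K(R, Z) = (R + Z)/((2*R)) = (R + Z)*(1/(2*R)) = (R + Z)/(2*R))
z = 348063
(-167150 + z)/(K(653, 593) - 98690) = (-167150 + 348063)/((½)*(653 + 593)/653 - 98690) = 180913/((½)*(1/653)*1246 - 98690) = 180913/(623/653 - 98690) = 180913/(-64443947/653) = 180913*(-653/64443947) = -118136189/64443947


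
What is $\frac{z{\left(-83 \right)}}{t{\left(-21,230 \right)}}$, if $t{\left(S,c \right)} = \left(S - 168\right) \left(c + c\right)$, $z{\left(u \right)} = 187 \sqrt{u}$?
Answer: $- \frac{187 i \sqrt{83}}{86940} \approx - 0.019596 i$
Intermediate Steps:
$t{\left(S,c \right)} = 2 c \left(-168 + S\right)$ ($t{\left(S,c \right)} = \left(-168 + S\right) 2 c = 2 c \left(-168 + S\right)$)
$\frac{z{\left(-83 \right)}}{t{\left(-21,230 \right)}} = \frac{187 \sqrt{-83}}{2 \cdot 230 \left(-168 - 21\right)} = \frac{187 i \sqrt{83}}{2 \cdot 230 \left(-189\right)} = \frac{187 i \sqrt{83}}{-86940} = 187 i \sqrt{83} \left(- \frac{1}{86940}\right) = - \frac{187 i \sqrt{83}}{86940}$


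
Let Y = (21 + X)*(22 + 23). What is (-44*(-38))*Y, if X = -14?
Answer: 526680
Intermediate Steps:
Y = 315 (Y = (21 - 14)*(22 + 23) = 7*45 = 315)
(-44*(-38))*Y = -44*(-38)*315 = 1672*315 = 526680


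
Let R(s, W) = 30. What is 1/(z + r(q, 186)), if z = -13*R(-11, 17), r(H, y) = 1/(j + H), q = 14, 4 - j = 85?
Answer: -67/26131 ≈ -0.0025640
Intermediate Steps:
j = -81 (j = 4 - 1*85 = 4 - 85 = -81)
r(H, y) = 1/(-81 + H)
z = -390 (z = -13*30 = -390)
1/(z + r(q, 186)) = 1/(-390 + 1/(-81 + 14)) = 1/(-390 + 1/(-67)) = 1/(-390 - 1/67) = 1/(-26131/67) = -67/26131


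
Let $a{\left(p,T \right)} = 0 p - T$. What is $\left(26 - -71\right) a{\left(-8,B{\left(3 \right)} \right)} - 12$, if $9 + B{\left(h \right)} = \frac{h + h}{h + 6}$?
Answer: $\frac{2389}{3} \approx 796.33$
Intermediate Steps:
$B{\left(h \right)} = -9 + \frac{2 h}{6 + h}$ ($B{\left(h \right)} = -9 + \frac{h + h}{h + 6} = -9 + \frac{2 h}{6 + h}$)
$a{\left(p,T \right)} = - T$ ($a{\left(p,T \right)} = 0 - T = - T$)
$\left(26 - -71\right) a{\left(-8,B{\left(3 \right)} \right)} - 12 = \left(26 - -71\right) \left(- \frac{-54 - 21}{6 + 3}\right) - 12 = \left(26 + 71\right) \left(- \frac{-54 - 21}{9}\right) - 12 = 97 \left(- \frac{-75}{9}\right) - 12 = 97 \left(\left(-1\right) \left(- \frac{25}{3}\right)\right) - 12 = 97 \cdot \frac{25}{3} - 12 = \frac{2425}{3} - 12 = \frac{2389}{3}$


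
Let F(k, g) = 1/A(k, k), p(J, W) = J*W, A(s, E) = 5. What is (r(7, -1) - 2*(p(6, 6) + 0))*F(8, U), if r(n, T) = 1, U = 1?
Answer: -71/5 ≈ -14.200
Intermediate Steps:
F(k, g) = 1/5
(r(7, -1) - 2*(p(6, 6) + 0))*F(8, U) = (1 - 2*(6*6 + 0))*(1/5) = (1 - 2*(36 + 0))*(1/5) = (1 - 2*36)*(1/5) = (1 - 72)*(1/5) = -71*1/5 = -71/5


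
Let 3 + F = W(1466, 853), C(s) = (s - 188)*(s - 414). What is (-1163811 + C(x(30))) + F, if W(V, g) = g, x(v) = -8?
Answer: -1080249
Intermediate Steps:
C(s) = (-414 + s)*(-188 + s) (C(s) = (-188 + s)*(-414 + s) = (-414 + s)*(-188 + s))
F = 850 (F = -3 + 853 = 850)
(-1163811 + C(x(30))) + F = (-1163811 + (77832 + (-8)**2 - 602*(-8))) + 850 = (-1163811 + (77832 + 64 + 4816)) + 850 = (-1163811 + 82712) + 850 = -1081099 + 850 = -1080249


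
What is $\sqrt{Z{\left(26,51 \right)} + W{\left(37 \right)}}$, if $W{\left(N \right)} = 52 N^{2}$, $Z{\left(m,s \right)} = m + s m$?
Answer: $6 \sqrt{2015} \approx 269.33$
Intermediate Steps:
$Z{\left(m,s \right)} = m + m s$
$\sqrt{Z{\left(26,51 \right)} + W{\left(37 \right)}} = \sqrt{26 \left(1 + 51\right) + 52 \cdot 37^{2}} = \sqrt{26 \cdot 52 + 52 \cdot 1369} = \sqrt{1352 + 71188} = \sqrt{72540} = 6 \sqrt{2015}$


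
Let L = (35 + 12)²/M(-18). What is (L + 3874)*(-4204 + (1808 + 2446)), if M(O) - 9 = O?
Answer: 1632850/9 ≈ 1.8143e+5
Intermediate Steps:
M(O) = 9 + O
L = -2209/9 (L = (35 + 12)²/(9 - 18) = 47²/(-9) = 2209*(-⅑) = -2209/9 ≈ -245.44)
(L + 3874)*(-4204 + (1808 + 2446)) = (-2209/9 + 3874)*(-4204 + (1808 + 2446)) = 32657*(-4204 + 4254)/9 = (32657/9)*50 = 1632850/9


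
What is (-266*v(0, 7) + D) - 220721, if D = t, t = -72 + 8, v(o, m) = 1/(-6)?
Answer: -662222/3 ≈ -2.2074e+5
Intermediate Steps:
v(o, m) = -1/6
t = -64
D = -64
(-266*v(0, 7) + D) - 220721 = (-266*(-1/6) - 64) - 220721 = (133/3 - 64) - 220721 = -59/3 - 220721 = -662222/3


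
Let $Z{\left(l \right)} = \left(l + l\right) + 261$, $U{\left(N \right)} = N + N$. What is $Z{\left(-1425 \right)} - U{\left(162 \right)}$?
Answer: $-2913$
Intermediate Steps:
$U{\left(N \right)} = 2 N$
$Z{\left(l \right)} = 261 + 2 l$ ($Z{\left(l \right)} = 2 l + 261 = 261 + 2 l$)
$Z{\left(-1425 \right)} - U{\left(162 \right)} = \left(261 + 2 \left(-1425\right)\right) - 2 \cdot 162 = \left(261 - 2850\right) - 324 = -2589 - 324 = -2913$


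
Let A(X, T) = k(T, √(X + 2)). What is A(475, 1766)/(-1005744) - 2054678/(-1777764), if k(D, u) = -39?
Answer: 172212450269/148997956368 ≈ 1.1558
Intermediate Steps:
A(X, T) = -39
A(475, 1766)/(-1005744) - 2054678/(-1777764) = -39/(-1005744) - 2054678/(-1777764) = -39*(-1/1005744) - 2054678*(-1/1777764) = 13/335248 + 1027339/888882 = 172212450269/148997956368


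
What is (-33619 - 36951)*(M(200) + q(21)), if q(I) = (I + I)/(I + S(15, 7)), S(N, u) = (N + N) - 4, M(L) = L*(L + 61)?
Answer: -173139401940/47 ≈ -3.6838e+9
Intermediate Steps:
M(L) = L*(61 + L)
S(N, u) = -4 + 2*N (S(N, u) = 2*N - 4 = -4 + 2*N)
q(I) = 2*I/(26 + I) (q(I) = (I + I)/(I + (-4 + 2*15)) = (2*I)/(I + (-4 + 30)) = (2*I)/(I + 26) = (2*I)/(26 + I) = 2*I/(26 + I))
(-33619 - 36951)*(M(200) + q(21)) = (-33619 - 36951)*(200*(61 + 200) + 2*21/(26 + 21)) = -70570*(200*261 + 2*21/47) = -70570*(52200 + 2*21*(1/47)) = -70570*(52200 + 42/47) = -70570*2453442/47 = -173139401940/47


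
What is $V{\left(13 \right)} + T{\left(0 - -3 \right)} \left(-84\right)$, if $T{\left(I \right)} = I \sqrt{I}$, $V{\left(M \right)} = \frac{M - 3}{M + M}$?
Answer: $\frac{5}{13} - 252 \sqrt{3} \approx -436.09$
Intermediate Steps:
$V{\left(M \right)} = \frac{-3 + M}{2 M}$
$T{\left(I \right)} = I^{\frac{3}{2}}$
$V{\left(13 \right)} + T{\left(0 - -3 \right)} \left(-84\right) = \frac{-3 + 13}{2 \cdot 13} + \left(0 - -3\right)^{\frac{3}{2}} \left(-84\right) = \frac{1}{2} \cdot \frac{1}{13} \cdot 10 + \left(0 + 3\right)^{\frac{3}{2}} \left(-84\right) = \frac{5}{13} + 3^{\frac{3}{2}} \left(-84\right) = \frac{5}{13} + 3 \sqrt{3} \left(-84\right) = \frac{5}{13} - 252 \sqrt{3}$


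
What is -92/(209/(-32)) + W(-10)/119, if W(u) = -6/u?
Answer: 1752307/124355 ≈ 14.091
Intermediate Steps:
-92/(209/(-32)) + W(-10)/119 = -92/(209/(-32)) - 6/(-10)/119 = -92/(209*(-1/32)) - 6*(-1/10)*(1/119) = -92/(-209/32) + (3/5)*(1/119) = -92*(-32/209) + 3/595 = 2944/209 + 3/595 = 1752307/124355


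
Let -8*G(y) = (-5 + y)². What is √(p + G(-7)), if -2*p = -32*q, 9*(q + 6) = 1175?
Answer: √17774/3 ≈ 44.440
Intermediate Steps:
q = 1121/9 (q = -6 + (⅑)*1175 = -6 + 1175/9 = 1121/9 ≈ 124.56)
p = 17936/9 (p = -(-16)*1121/9 = -½*(-35872/9) = 17936/9 ≈ 1992.9)
G(y) = -(-5 + y)²/8
√(p + G(-7)) = √(17936/9 - (-5 - 7)²/8) = √(17936/9 - ⅛*(-12)²) = √(17936/9 - ⅛*144) = √(17936/9 - 18) = √(17774/9) = √17774/3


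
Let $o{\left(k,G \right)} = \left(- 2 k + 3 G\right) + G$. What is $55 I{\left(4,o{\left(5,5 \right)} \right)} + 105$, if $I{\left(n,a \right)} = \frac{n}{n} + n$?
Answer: $380$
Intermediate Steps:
$o{\left(k,G \right)} = - 2 k + 4 G$
$I{\left(n,a \right)} = 1 + n$
$55 I{\left(4,o{\left(5,5 \right)} \right)} + 105 = 55 \left(1 + 4\right) + 105 = 55 \cdot 5 + 105 = 275 + 105 = 380$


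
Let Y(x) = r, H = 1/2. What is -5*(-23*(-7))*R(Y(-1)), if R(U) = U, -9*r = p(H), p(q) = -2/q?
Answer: -3220/9 ≈ -357.78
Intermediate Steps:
H = 1/2 (H = 1*(1/2) = 1/2 ≈ 0.50000)
r = 4/9 (r = -(-2)/(9*1/2) = -(-2)*2/9 = -1/9*(-4) = 4/9 ≈ 0.44444)
Y(x) = 4/9
-5*(-23*(-7))*R(Y(-1)) = -5*(-23*(-7))*4/9 = -805*4/9 = -5*644/9 = -3220/9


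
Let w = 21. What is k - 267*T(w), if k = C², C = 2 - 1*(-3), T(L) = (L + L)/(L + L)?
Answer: -242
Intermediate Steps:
T(L) = 1 (T(L) = (2*L)/((2*L)) = (2*L)*(1/(2*L)) = 1)
C = 5 (C = 2 + 3 = 5)
k = 25 (k = 5² = 25)
k - 267*T(w) = 25 - 267*1 = 25 - 267 = -242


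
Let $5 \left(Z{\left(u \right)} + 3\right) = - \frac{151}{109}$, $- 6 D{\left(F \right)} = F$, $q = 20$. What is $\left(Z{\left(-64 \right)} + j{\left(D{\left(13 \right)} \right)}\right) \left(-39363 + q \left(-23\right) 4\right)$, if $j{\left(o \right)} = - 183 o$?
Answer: $- \frac{17660141439}{1090} \approx -1.6202 \cdot 10^{7}$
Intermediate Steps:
$D{\left(F \right)} = - \frac{F}{6}$
$Z{\left(u \right)} = - \frac{1786}{545}$ ($Z{\left(u \right)} = -3 + \frac{\left(-151\right) \frac{1}{109}}{5} = -3 + \frac{1}{5} \left(- \frac{151}{109}\right) = -3 - \frac{151}{545} = - \frac{1786}{545}$)
$\left(Z{\left(-64 \right)} + j{\left(D{\left(13 \right)} \right)}\right) \left(-39363 + q \left(-23\right) 4\right) = \left(- \frac{1786}{545} - 183 \left(\left(- \frac{1}{6}\right) 13\right)\right) \left(-39363 + 20 \left(-23\right) 4\right) = \left(- \frac{1786}{545} - - \frac{793}{2}\right) \left(-39363 - 1840\right) = \left(- \frac{1786}{545} + \frac{793}{2}\right) \left(-39363 - 1840\right) = \frac{428613}{1090} \left(-41203\right) = - \frac{17660141439}{1090}$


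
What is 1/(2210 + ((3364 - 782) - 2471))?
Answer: 1/2321 ≈ 0.00043085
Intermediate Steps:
1/(2210 + ((3364 - 782) - 2471)) = 1/(2210 + (2582 - 2471)) = 1/(2210 + 111) = 1/2321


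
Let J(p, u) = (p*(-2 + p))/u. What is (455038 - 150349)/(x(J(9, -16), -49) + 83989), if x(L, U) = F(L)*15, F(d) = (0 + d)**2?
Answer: 78000384/21560719 ≈ 3.6177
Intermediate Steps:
J(p, u) = p*(-2 + p)/u
F(d) = d**2
x(L, U) = 15*L**2 (x(L, U) = L**2*15 = 15*L**2)
(455038 - 150349)/(x(J(9, -16), -49) + 83989) = (455038 - 150349)/(15*(9*(-2 + 9)/(-16))**2 + 83989) = 304689/(15*(9*(-1/16)*7)**2 + 83989) = 304689/(15*(-63/16)**2 + 83989) = 304689/(15*(3969/256) + 83989) = 304689/(59535/256 + 83989) = 304689/(21560719/256) = 304689*(256/21560719) = 78000384/21560719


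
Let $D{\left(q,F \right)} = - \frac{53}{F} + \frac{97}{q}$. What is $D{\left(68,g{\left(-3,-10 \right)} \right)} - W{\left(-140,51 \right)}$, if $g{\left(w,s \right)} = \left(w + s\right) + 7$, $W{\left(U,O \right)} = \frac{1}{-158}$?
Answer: $\frac{165449}{16116} \approx 10.266$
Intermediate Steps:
$W{\left(U,O \right)} = - \frac{1}{158}$
$g{\left(w,s \right)} = 7 + s + w$ ($g{\left(w,s \right)} = \left(s + w\right) + 7 = 7 + s + w$)
$D{\left(68,g{\left(-3,-10 \right)} \right)} - W{\left(-140,51 \right)} = \left(- \frac{53}{7 - 10 - 3} + \frac{97}{68}\right) - - \frac{1}{158} = \left(- \frac{53}{-6} + 97 \cdot \frac{1}{68}\right) + \frac{1}{158} = \left(\left(-53\right) \left(- \frac{1}{6}\right) + \frac{97}{68}\right) + \frac{1}{158} = \left(\frac{53}{6} + \frac{97}{68}\right) + \frac{1}{158} = \frac{2093}{204} + \frac{1}{158} = \frac{165449}{16116}$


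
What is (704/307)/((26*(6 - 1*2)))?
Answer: 88/3991 ≈ 0.022050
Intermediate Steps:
(704/307)/((26*(6 - 1*2))) = (704*(1/307))/((26*(6 - 2))) = 704/(307*((26*4))) = (704/307)/104 = (704/307)*(1/104) = 88/3991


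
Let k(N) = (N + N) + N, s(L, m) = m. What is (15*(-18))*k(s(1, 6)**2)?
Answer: -29160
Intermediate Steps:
k(N) = 3*N (k(N) = 2*N + N = 3*N)
(15*(-18))*k(s(1, 6)**2) = (15*(-18))*(3*6**2) = -810*36 = -270*108 = -29160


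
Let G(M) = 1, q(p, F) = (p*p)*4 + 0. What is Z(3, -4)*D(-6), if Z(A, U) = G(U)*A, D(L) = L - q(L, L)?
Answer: -450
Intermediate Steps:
q(p, F) = 4*p**2 (q(p, F) = p**2*4 + 0 = 4*p**2 + 0 = 4*p**2)
D(L) = L - 4*L**2
Z(A, U) = A (Z(A, U) = 1*A = A)
Z(3, -4)*D(-6) = 3*(-6*(1 - 4*(-6))) = 3*(-6*(1 + 24)) = 3*(-6*25) = 3*(-150) = -450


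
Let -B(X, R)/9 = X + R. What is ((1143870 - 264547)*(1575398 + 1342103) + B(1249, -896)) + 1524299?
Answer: 2565427252945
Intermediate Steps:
B(X, R) = -9*R - 9*X (B(X, R) = -9*(X + R) = -9*(R + X) = -9*R - 9*X)
((1143870 - 264547)*(1575398 + 1342103) + B(1249, -896)) + 1524299 = ((1143870 - 264547)*(1575398 + 1342103) + (-9*(-896) - 9*1249)) + 1524299 = (879323*2917501 + (8064 - 11241)) + 1524299 = (2565425731823 - 3177) + 1524299 = 2565425728646 + 1524299 = 2565427252945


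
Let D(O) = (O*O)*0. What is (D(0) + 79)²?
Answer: 6241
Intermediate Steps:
D(O) = 0 (D(O) = O²*0 = 0)
(D(0) + 79)² = (0 + 79)² = 79² = 6241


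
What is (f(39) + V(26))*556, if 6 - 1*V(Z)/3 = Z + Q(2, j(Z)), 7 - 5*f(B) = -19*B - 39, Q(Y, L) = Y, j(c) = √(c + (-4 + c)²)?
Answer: 254092/5 ≈ 50818.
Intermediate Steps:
f(B) = 46/5 + 19*B/5 (f(B) = 7/5 - (-19*B - 39)/5 = 7/5 - (-39 - 19*B)/5 = 7/5 + (39/5 + 19*B/5) = 46/5 + 19*B/5)
V(Z) = 12 - 3*Z (V(Z) = 18 - 3*(Z + 2) = 18 - 3*(2 + Z) = 18 + (-6 - 3*Z) = 12 - 3*Z)
(f(39) + V(26))*556 = ((46/5 + (19/5)*39) + (12 - 3*26))*556 = ((46/5 + 741/5) + (12 - 78))*556 = (787/5 - 66)*556 = (457/5)*556 = 254092/5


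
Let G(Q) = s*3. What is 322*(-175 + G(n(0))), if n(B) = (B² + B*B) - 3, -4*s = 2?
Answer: -56833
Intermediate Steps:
s = -½ (s = -¼*2 = -½ ≈ -0.50000)
n(B) = -3 + 2*B² (n(B) = (B² + B²) - 3 = 2*B² - 3 = -3 + 2*B²)
G(Q) = -3/2 (G(Q) = -½*3 = -3/2)
322*(-175 + G(n(0))) = 322*(-175 - 3/2) = 322*(-353/2) = -56833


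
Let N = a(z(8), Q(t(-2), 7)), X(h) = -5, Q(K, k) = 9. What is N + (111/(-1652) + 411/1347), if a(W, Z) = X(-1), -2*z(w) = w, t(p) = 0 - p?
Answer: -3532255/741748 ≈ -4.7621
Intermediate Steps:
t(p) = -p
z(w) = -w/2
a(W, Z) = -5
N = -5
N + (111/(-1652) + 411/1347) = -5 + (111/(-1652) + 411/1347) = -5 + (111*(-1/1652) + 411*(1/1347)) = -5 + (-111/1652 + 137/449) = -5 + 176485/741748 = -3532255/741748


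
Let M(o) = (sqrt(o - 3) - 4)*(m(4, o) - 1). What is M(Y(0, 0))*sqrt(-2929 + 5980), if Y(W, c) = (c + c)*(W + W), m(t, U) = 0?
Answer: 3*sqrt(339)*(4 - I*sqrt(3)) ≈ 220.94 - 95.671*I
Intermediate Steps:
Y(W, c) = 4*W*c (Y(W, c) = (2*c)*(2*W) = 4*W*c)
M(o) = 4 - sqrt(-3 + o) (M(o) = (sqrt(o - 3) - 4)*(0 - 1) = (sqrt(-3 + o) - 4)*(-1) = (-4 + sqrt(-3 + o))*(-1) = 4 - sqrt(-3 + o))
M(Y(0, 0))*sqrt(-2929 + 5980) = (4 - sqrt(-3 + 4*0*0))*sqrt(-2929 + 5980) = (4 - sqrt(-3 + 0))*sqrt(3051) = (4 - sqrt(-3))*(3*sqrt(339)) = (4 - I*sqrt(3))*(3*sqrt(339)) = 3*sqrt(339)*(4 - I*sqrt(3))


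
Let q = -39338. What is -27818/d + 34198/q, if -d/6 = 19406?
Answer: -721893461/1145089842 ≈ -0.63043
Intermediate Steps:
d = -116436 (d = -6*19406 = -116436)
-27818/d + 34198/q = -27818/(-116436) + 34198/(-39338) = -27818*(-1/116436) + 34198*(-1/39338) = 13909/58218 - 17099/19669 = -721893461/1145089842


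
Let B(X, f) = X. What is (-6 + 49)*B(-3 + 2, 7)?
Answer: -43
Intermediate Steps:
(-6 + 49)*B(-3 + 2, 7) = (-6 + 49)*(-3 + 2) = 43*(-1) = -43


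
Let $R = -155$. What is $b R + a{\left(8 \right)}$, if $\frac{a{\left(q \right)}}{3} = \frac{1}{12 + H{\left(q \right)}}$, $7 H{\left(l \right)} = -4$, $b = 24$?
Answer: $- \frac{297579}{80} \approx -3719.7$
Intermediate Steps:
$H{\left(l \right)} = - \frac{4}{7}$ ($H{\left(l \right)} = \frac{1}{7} \left(-4\right) = - \frac{4}{7}$)
$a{\left(q \right)} = \frac{21}{80}$ ($a{\left(q \right)} = \frac{3}{12 - \frac{4}{7}} = \frac{3}{\frac{80}{7}} = 3 \cdot \frac{7}{80} = \frac{21}{80}$)
$b R + a{\left(8 \right)} = 24 \left(-155\right) + \frac{21}{80} = -3720 + \frac{21}{80} = - \frac{297579}{80}$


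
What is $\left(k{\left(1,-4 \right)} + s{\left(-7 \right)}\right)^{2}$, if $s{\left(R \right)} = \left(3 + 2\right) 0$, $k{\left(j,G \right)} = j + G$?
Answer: $9$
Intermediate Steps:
$k{\left(j,G \right)} = G + j$
$s{\left(R \right)} = 0$ ($s{\left(R \right)} = 5 \cdot 0 = 0$)
$\left(k{\left(1,-4 \right)} + s{\left(-7 \right)}\right)^{2} = \left(\left(-4 + 1\right) + 0\right)^{2} = \left(-3 + 0\right)^{2} = \left(-3\right)^{2} = 9$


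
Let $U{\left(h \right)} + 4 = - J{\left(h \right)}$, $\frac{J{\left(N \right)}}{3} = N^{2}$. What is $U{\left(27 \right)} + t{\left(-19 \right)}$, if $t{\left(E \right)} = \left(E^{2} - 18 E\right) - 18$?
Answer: $-1506$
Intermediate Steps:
$J{\left(N \right)} = 3 N^{2}$
$U{\left(h \right)} = -4 - 3 h^{2}$
$t{\left(E \right)} = -18 + E^{2} - 18 E$
$U{\left(27 \right)} + t{\left(-19 \right)} = \left(-4 - 3 \cdot 27^{2}\right) - \left(-324 - 361\right) = \left(-4 - 2187\right) + \left(-18 + 361 + 342\right) = \left(-4 - 2187\right) + 685 = -2191 + 685 = -1506$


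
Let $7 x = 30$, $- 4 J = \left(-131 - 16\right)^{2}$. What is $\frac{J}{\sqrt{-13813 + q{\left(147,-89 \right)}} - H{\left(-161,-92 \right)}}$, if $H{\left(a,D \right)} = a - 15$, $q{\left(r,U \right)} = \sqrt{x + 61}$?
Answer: $- \frac{21609}{4 \left(176 + i \sqrt{13813 - \frac{\sqrt{3199}}{7}}\right)} \approx -21.232 + 14.174 i$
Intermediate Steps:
$J = - \frac{21609}{4}$ ($J = - \frac{\left(-131 - 16\right)^{2}}{4} = - \frac{\left(-147\right)^{2}}{4} = \left(- \frac{1}{4}\right) 21609 = - \frac{21609}{4} \approx -5402.3$)
$x = \frac{30}{7}$ ($x = \frac{1}{7} \cdot 30 = \frac{30}{7} \approx 4.2857$)
$q{\left(r,U \right)} = \frac{\sqrt{3199}}{7}$ ($q{\left(r,U \right)} = \sqrt{\frac{30}{7} + 61} = \sqrt{\frac{457}{7}} = \frac{\sqrt{3199}}{7}$)
$H{\left(a,D \right)} = -15 + a$ ($H{\left(a,D \right)} = a - 15 = -15 + a$)
$\frac{J}{\sqrt{-13813 + q{\left(147,-89 \right)}} - H{\left(-161,-92 \right)}} = - \frac{21609}{4 \left(\sqrt{-13813 + \frac{\sqrt{3199}}{7}} - \left(-15 - 161\right)\right)} = - \frac{21609}{4 \left(\sqrt{-13813 + \frac{\sqrt{3199}}{7}} - -176\right)} = - \frac{21609}{4 \left(\sqrt{-13813 + \frac{\sqrt{3199}}{7}} + 176\right)} = - \frac{21609}{4 \left(176 + \sqrt{-13813 + \frac{\sqrt{3199}}{7}}\right)}$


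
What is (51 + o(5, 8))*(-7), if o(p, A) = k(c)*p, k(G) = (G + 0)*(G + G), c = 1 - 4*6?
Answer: -37387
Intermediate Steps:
c = -23 (c = 1 - 24 = -23)
k(G) = 2*G² (k(G) = G*(2*G) = 2*G²)
o(p, A) = 1058*p (o(p, A) = (2*(-23)²)*p = (2*529)*p = 1058*p)
(51 + o(5, 8))*(-7) = (51 + 1058*5)*(-7) = (51 + 5290)*(-7) = 5341*(-7) = -37387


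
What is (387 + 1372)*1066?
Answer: 1875094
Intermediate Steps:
(387 + 1372)*1066 = 1759*1066 = 1875094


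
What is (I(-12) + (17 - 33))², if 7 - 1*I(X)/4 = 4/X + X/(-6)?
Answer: 256/9 ≈ 28.444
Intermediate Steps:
I(X) = 28 - 16/X + 2*X/3 (I(X) = 28 - 4*(4/X + X/(-6)) = 28 - 4*(4/X + X*(-⅙)) = 28 - 4*(4/X - X/6) = 28 + (-16/X + 2*X/3) = 28 - 16/X + 2*X/3)
(I(-12) + (17 - 33))² = ((28 - 16/(-12) + (⅔)*(-12)) + (17 - 33))² = ((28 - 16*(-1/12) - 8) - 16)² = ((28 + 4/3 - 8) - 16)² = (64/3 - 16)² = (16/3)² = 256/9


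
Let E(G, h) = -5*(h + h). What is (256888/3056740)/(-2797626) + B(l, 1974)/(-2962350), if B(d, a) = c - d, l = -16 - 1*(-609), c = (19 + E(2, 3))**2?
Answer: 16815005954477/105553656590431725 ≈ 0.00015930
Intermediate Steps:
E(G, h) = -10*h
c = 121 (c = (19 - 10*3)**2 = (19 - 30)**2 = (-11)**2 = 121)
l = 593 (l = -16 + 609 = 593)
B(d, a) = 121 - d
(256888/3056740)/(-2797626) + B(l, 1974)/(-2962350) = (256888/3056740)/(-2797626) + (121 - 1*593)/(-2962350) = (256888*(1/3056740))*(-1/2797626) + (121 - 593)*(-1/2962350) = (64222/764185)*(-1/2797626) - 472*(-1/2962350) = -32111/1068951912405 + 236/1481175 = 16815005954477/105553656590431725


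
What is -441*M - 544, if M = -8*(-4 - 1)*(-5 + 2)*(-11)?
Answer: -582664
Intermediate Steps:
M = 1320 (M = -(-40)*(-3)*(-11) = -8*15*(-11) = -120*(-11) = 1320)
-441*M - 544 = -441*1320 - 544 = -582120 - 544 = -582664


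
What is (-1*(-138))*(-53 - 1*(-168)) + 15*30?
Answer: 16320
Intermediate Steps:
(-1*(-138))*(-53 - 1*(-168)) + 15*30 = 138*(-53 + 168) + 450 = 138*115 + 450 = 15870 + 450 = 16320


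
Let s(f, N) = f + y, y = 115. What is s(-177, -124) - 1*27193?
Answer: -27255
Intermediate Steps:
s(f, N) = 115 + f (s(f, N) = f + 115 = 115 + f)
s(-177, -124) - 1*27193 = (115 - 177) - 1*27193 = -62 - 27193 = -27255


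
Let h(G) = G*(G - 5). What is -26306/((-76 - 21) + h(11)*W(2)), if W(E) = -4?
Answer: 26306/361 ≈ 72.870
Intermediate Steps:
h(G) = G*(-5 + G)
-26306/((-76 - 21) + h(11)*W(2)) = -26306/((-76 - 21) + (11*(-5 + 11))*(-4)) = -26306/(-97 + (11*6)*(-4)) = -26306/(-97 + 66*(-4)) = -26306/(-97 - 264) = -26306/(-361) = -26306*(-1/361) = 26306/361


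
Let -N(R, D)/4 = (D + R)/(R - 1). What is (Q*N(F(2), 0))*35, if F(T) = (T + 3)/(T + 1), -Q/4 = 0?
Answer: 0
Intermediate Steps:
Q = 0 (Q = -4*0 = 0)
F(T) = (3 + T)/(1 + T)
N(R, D) = -4*(D + R)/(-1 + R) (N(R, D) = -4*(D + R)/(R - 1) = -4*(D + R)/(-1 + R))
(Q*N(F(2), 0))*35 = (0*(4*(-1*0 - (3 + 2)/(1 + 2))/(-1 + (3 + 2)/(1 + 2))))*35 = (0*(4*(0 - 5/3)/(-1 + 5/3)))*35 = (0*(4*(0 - 5/3)/(-1 + (⅓)*5)))*35 = (0*(4*(0 - 1*5/3)/(-1 + 5/3)))*35 = (0*(4*(0 - 5/3)/(⅔)))*35 = (0*(4*(3/2)*(-5/3)))*35 = (0*(-10))*35 = 0*35 = 0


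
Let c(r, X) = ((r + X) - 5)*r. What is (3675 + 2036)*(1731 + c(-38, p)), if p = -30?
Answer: 25728055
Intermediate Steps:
c(r, X) = r*(-5 + X + r) (c(r, X) = ((X + r) - 5)*r = (-5 + X + r)*r = r*(-5 + X + r))
(3675 + 2036)*(1731 + c(-38, p)) = (3675 + 2036)*(1731 - 38*(-5 - 30 - 38)) = 5711*(1731 - 38*(-73)) = 5711*(1731 + 2774) = 5711*4505 = 25728055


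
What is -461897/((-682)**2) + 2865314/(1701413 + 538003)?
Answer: 981403871/3426335946 ≈ 0.28643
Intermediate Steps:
-461897/((-682)**2) + 2865314/(1701413 + 538003) = -461897/465124 + 2865314/2239416 = -461897*1/465124 + 2865314*(1/2239416) = -461897/465124 + 75403/58932 = 981403871/3426335946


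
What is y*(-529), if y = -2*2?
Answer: 2116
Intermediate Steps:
y = -4
y*(-529) = -4*(-529) = 2116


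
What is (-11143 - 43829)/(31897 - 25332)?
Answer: -54972/6565 ≈ -8.3735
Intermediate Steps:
(-11143 - 43829)/(31897 - 25332) = -54972/6565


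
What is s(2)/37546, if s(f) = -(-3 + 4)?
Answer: -1/37546 ≈ -2.6634e-5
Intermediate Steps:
s(f) = -1 (s(f) = -1*1 = -1)
s(2)/37546 = -1/37546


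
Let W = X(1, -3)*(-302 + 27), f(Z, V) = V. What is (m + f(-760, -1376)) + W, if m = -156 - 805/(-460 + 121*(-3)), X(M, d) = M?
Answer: -1486356/823 ≈ -1806.0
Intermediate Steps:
m = -127583/823 (m = -156 - 805/(-460 - 363) = -156 - 805/(-823) = -156 - 805*(-1/823) = -156 + 805/823 = -127583/823 ≈ -155.02)
W = -275 (W = 1*(-302 + 27) = 1*(-275) = -275)
(m + f(-760, -1376)) + W = (-127583/823 - 1376) - 275 = -1260031/823 - 275 = -1486356/823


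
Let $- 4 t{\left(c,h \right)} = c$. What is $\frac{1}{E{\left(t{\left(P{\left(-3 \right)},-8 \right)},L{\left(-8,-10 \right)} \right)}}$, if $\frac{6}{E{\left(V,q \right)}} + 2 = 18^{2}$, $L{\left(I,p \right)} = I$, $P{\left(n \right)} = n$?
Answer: $\frac{161}{3} \approx 53.667$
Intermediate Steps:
$t{\left(c,h \right)} = - \frac{c}{4}$
$E{\left(V,q \right)} = \frac{3}{161}$ ($E{\left(V,q \right)} = \frac{6}{-2 + 18^{2}} = \frac{6}{-2 + 324} = \frac{6}{322} = 6 \cdot \frac{1}{322} = \frac{3}{161}$)
$\frac{1}{E{\left(t{\left(P{\left(-3 \right)},-8 \right)},L{\left(-8,-10 \right)} \right)}} = \frac{1}{\frac{3}{161}} = \frac{161}{3}$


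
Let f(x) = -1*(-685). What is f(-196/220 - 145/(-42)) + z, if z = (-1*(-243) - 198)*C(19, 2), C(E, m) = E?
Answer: 1540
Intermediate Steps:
f(x) = 685
z = 855 (z = (-1*(-243) - 198)*19 = (243 - 198)*19 = 45*19 = 855)
f(-196/220 - 145/(-42)) + z = 685 + 855 = 1540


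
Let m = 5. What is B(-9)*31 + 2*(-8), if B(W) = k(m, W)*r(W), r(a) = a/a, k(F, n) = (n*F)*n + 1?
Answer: 12570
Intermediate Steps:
k(F, n) = 1 + F*n² (k(F, n) = (F*n)*n + 1 = F*n² + 1 = 1 + F*n²)
r(a) = 1
B(W) = 1 + 5*W² (B(W) = (1 + 5*W²)*1 = 1 + 5*W²)
B(-9)*31 + 2*(-8) = (1 + 5*(-9)²)*31 + 2*(-8) = (1 + 5*81)*31 - 16 = (1 + 405)*31 - 16 = 406*31 - 16 = 12586 - 16 = 12570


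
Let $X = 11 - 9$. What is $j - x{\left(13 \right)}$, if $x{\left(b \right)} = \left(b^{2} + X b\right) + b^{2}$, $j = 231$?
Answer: $-133$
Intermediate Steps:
$X = 2$ ($X = 11 - 9 = 2$)
$x{\left(b \right)} = 2 b + 2 b^{2}$ ($x{\left(b \right)} = \left(b^{2} + 2 b\right) + b^{2} = 2 b + 2 b^{2}$)
$j - x{\left(13 \right)} = 231 - 2 \cdot 13 \left(1 + 13\right) = 231 - 2 \cdot 13 \cdot 14 = 231 - 364 = -133$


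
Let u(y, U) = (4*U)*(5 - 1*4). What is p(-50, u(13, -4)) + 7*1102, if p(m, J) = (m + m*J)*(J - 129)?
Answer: -101036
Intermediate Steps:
u(y, U) = 4*U (u(y, U) = (4*U)*(5 - 4) = (4*U)*1 = 4*U)
p(m, J) = (-129 + J)*(m + J*m) (p(m, J) = (m + J*m)*(-129 + J) = (-129 + J)*(m + J*m))
p(-50, u(13, -4)) + 7*1102 = -50*(-129 + (4*(-4))² - 512*(-4)) + 7*1102 = -50*(-129 + (-16)² - 128*(-16)) + 7714 = -50*(-129 + 256 + 2048) + 7714 = -50*2175 + 7714 = -108750 + 7714 = -101036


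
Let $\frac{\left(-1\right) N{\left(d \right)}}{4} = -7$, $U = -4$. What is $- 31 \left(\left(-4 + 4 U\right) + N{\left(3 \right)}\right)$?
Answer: $-248$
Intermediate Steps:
$N{\left(d \right)} = 28$ ($N{\left(d \right)} = \left(-4\right) \left(-7\right) = 28$)
$- 31 \left(\left(-4 + 4 U\right) + N{\left(3 \right)}\right) = - 31 \left(\left(-4 + 4 \left(-4\right)\right) + 28\right) = - 31 \left(\left(-4 - 16\right) + 28\right) = - 31 \left(-20 + 28\right) = \left(-31\right) 8 = -248$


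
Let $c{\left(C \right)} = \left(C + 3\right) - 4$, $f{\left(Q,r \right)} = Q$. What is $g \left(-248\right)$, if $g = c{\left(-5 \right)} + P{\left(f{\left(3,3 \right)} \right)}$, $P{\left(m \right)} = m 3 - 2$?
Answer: $-248$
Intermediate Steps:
$c{\left(C \right)} = -1 + C$ ($c{\left(C \right)} = \left(3 + C\right) - 4 = -1 + C$)
$P{\left(m \right)} = -2 + 3 m$ ($P{\left(m \right)} = 3 m - 2 = -2 + 3 m$)
$g = 1$ ($g = \left(-1 - 5\right) + \left(-2 + 3 \cdot 3\right) = -6 + \left(-2 + 9\right) = -6 + 7 = 1$)
$g \left(-248\right) = 1 \left(-248\right) = -248$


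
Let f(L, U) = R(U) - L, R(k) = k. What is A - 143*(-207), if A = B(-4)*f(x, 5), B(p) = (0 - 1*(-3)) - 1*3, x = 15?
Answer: 29601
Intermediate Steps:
f(L, U) = U - L
B(p) = 0 (B(p) = (0 + 3) - 3 = 3 - 3 = 0)
A = 0 (A = 0*(5 - 1*15) = 0*(5 - 15) = 0*(-10) = 0)
A - 143*(-207) = 0 - 143*(-207) = 0 - 1*(-29601) = 0 + 29601 = 29601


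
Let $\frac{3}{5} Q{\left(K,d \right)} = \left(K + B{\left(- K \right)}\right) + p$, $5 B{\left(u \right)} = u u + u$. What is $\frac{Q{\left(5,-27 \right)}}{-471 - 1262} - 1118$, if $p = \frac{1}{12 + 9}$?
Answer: $- \frac{122063072}{109179} \approx -1118.0$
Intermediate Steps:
$B{\left(u \right)} = \frac{u}{5} + \frac{u^{2}}{5}$ ($B{\left(u \right)} = \frac{u u + u}{5} = \frac{u^{2} + u}{5} = \frac{u + u^{2}}{5} = \frac{u}{5} + \frac{u^{2}}{5}$)
$p = \frac{1}{21} \approx 0.047619$
$Q{\left(K,d \right)} = \frac{5}{63} + \frac{5 K}{3} - \frac{K \left(1 - K\right)}{3}$ ($Q{\left(K,d \right)} = \frac{5 \left(\left(K + \frac{- K \left(1 - K\right)}{5}\right) + \frac{1}{21}\right)}{3} = \frac{5 \left(\left(K - \frac{K \left(1 - K\right)}{5}\right) + \frac{1}{21}\right)}{3} = \frac{5 \left(\frac{1}{21} + K - \frac{K \left(1 - K\right)}{5}\right)}{3} = \frac{5}{63} + \frac{5 K}{3} - \frac{K \left(1 - K\right)}{3}$)
$\frac{Q{\left(5,-27 \right)}}{-471 - 1262} - 1118 = \frac{\frac{5}{63} + \frac{5^{2}}{3} + \frac{4}{3} \cdot 5}{-471 - 1262} - 1118 = \frac{\frac{5}{63} + \frac{1}{3} \cdot 25 + \frac{20}{3}}{-1733} - 1118 = \left(\frac{5}{63} + \frac{25}{3} + \frac{20}{3}\right) \left(- \frac{1}{1733}\right) - 1118 = \frac{950}{63} \left(- \frac{1}{1733}\right) - 1118 = - \frac{950}{109179} - 1118 = - \frac{122063072}{109179}$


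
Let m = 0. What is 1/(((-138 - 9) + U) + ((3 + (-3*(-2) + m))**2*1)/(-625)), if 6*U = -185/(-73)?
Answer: -273750/40161103 ≈ -0.0068163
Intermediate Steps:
U = 185/438 (U = (-185/(-73))/6 = (-185*(-1/73))/6 = (1/6)*(185/73) = 185/438 ≈ 0.42237)
1/(((-138 - 9) + U) + ((3 + (-3*(-2) + m))**2*1)/(-625)) = 1/(((-138 - 9) + 185/438) + ((3 + (-3*(-2) + 0))**2*1)/(-625)) = 1/((-147 + 185/438) + ((3 + (6 + 0))**2*1)*(-1/625)) = 1/(-64201/438 + ((3 + 6)**2*1)*(-1/625)) = 1/(-64201/438 + (9**2*1)*(-1/625)) = 1/(-64201/438 + (81*1)*(-1/625)) = 1/(-64201/438 + 81*(-1/625)) = 1/(-64201/438 - 81/625) = 1/(-40161103/273750) = -273750/40161103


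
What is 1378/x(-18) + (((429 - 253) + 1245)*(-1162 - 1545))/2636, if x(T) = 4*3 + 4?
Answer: -7239243/5272 ≈ -1373.1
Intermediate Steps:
x(T) = 16 (x(T) = 12 + 4 = 16)
1378/x(-18) + (((429 - 253) + 1245)*(-1162 - 1545))/2636 = 1378/16 + (((429 - 253) + 1245)*(-1162 - 1545))/2636 = 1378*(1/16) + ((176 + 1245)*(-2707))*(1/2636) = 689/8 + (1421*(-2707))*(1/2636) = 689/8 - 3846647*1/2636 = 689/8 - 3846647/2636 = -7239243/5272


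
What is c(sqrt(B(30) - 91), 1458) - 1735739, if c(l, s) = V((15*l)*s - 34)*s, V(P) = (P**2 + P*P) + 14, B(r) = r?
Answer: -85077537728831 - 4336558560*I*sqrt(61) ≈ -8.5078e+13 - 3.387e+10*I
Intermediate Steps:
V(P) = 14 + 2*P**2 (V(P) = (P**2 + P**2) + 14 = 2*P**2 + 14 = 14 + 2*P**2)
c(l, s) = s*(14 + 2*(-34 + 15*l*s)**2) (c(l, s) = (14 + 2*((15*l)*s - 34)**2)*s = (14 + 2*(15*l*s - 34)**2)*s = (14 + 2*(-34 + 15*l*s)**2)*s = s*(14 + 2*(-34 + 15*l*s)**2))
c(sqrt(B(30) - 91), 1458) - 1735739 = 2*1458*(7 + (-34 + 15*sqrt(30 - 91)*1458)**2) - 1735739 = 2*1458*(7 + (-34 + 15*sqrt(-61)*1458)**2) - 1735739 = 2*1458*(7 + (-34 + 15*(I*sqrt(61))*1458)**2) - 1735739 = 2*1458*(7 + (-34 + 21870*I*sqrt(61))**2) - 1735739 = (20412 + 2916*(-34 + 21870*I*sqrt(61))**2) - 1735739 = -1715327 + 2916*(-34 + 21870*I*sqrt(61))**2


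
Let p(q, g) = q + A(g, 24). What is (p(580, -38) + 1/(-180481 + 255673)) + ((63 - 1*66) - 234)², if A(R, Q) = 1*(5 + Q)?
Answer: 4269251377/75192 ≈ 56778.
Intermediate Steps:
A(R, Q) = 5 + Q
p(q, g) = 29 + q (p(q, g) = q + (5 + 24) = q + 29 = 29 + q)
(p(580, -38) + 1/(-180481 + 255673)) + ((63 - 1*66) - 234)² = ((29 + 580) + 1/(-180481 + 255673)) + ((63 - 1*66) - 234)² = (609 + 1/75192) + ((63 - 66) - 234)² = (609 + 1/75192) + (-3 - 234)² = 45791929/75192 + (-237)² = 45791929/75192 + 56169 = 4269251377/75192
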